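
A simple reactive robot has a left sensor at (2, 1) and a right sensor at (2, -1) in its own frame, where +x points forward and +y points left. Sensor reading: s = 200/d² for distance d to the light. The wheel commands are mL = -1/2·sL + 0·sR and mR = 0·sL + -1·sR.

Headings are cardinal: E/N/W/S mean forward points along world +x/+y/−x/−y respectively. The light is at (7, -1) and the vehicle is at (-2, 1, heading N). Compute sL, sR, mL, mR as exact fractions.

50/29 5/2 -25/29 -5/2

left sensor world pos  = (-3, 3); dL² = 116
right sensor world pos = (-1, 3); dR² = 80
sL = 200/116 = 50/29
sR = 200/80 = 5/2
mL = -1/2·sL + 0·sR = -25/29
mR = 0·sL + -1·sR = -5/2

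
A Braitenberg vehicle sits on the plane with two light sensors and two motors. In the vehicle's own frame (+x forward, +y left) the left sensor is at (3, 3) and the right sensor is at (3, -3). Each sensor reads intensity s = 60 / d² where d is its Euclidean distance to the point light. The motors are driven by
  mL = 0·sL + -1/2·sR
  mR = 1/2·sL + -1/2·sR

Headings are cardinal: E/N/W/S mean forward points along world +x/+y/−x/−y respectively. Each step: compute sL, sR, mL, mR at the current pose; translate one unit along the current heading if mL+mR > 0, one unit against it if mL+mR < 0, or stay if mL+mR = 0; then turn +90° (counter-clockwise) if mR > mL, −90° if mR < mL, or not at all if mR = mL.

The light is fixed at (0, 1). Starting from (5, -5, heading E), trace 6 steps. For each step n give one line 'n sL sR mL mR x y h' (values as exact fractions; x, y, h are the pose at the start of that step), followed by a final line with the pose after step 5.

n=0: pose=(5,-5,E); sL=60/73, sR=12/29; mL=-6/29, mR=432/2117; mL+mR=-6/2117 → advance -1; mR−mL=30/73 → turn +1·90°
n=1: pose=(4,-5,N); sL=6, sR=30/29; mL=-15/29, mR=72/29; mL+mR=57/29 → advance +1; mR−mL=3 → turn +1·90°
n=2: pose=(4,-4,W); sL=12/13, sR=12; mL=-6, mR=-72/13; mL+mR=-150/13 → advance -1; mR−mL=6/13 → turn +1·90°
n=3: pose=(5,-4,S); sL=15/32, sR=15/17; mL=-15/34, mR=-225/1088; mL+mR=-705/1088 → advance -1; mR−mL=15/64 → turn +1·90°
n=4: pose=(5,-3,E); sL=12/13, sR=60/113; mL=-30/113, mR=288/1469; mL+mR=-102/1469 → advance -1; mR−mL=6/13 → turn +1·90°
n=5: pose=(4,-3,N); sL=30, sR=6/5; mL=-3/5, mR=72/5; mL+mR=69/5 → advance +1; mR−mL=15 → turn +1·90°

0 60/73 12/29 -6/29 432/2117 5 -5 E
1 6 30/29 -15/29 72/29 4 -5 N
2 12/13 12 -6 -72/13 4 -4 W
3 15/32 15/17 -15/34 -225/1088 5 -4 S
4 12/13 60/113 -30/113 288/1469 5 -3 E
5 30 6/5 -3/5 72/5 4 -3 N
final 4 -2 W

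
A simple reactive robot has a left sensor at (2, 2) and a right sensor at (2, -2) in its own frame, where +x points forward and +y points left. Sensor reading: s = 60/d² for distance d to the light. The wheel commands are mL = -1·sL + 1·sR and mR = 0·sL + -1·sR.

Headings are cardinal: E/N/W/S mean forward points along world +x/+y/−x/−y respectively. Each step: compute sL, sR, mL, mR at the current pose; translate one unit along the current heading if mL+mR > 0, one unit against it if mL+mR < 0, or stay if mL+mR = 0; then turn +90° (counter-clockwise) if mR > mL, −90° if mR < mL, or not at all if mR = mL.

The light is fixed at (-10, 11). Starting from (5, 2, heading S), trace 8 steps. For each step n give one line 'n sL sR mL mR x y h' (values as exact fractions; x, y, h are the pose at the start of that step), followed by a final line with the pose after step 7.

n=0: pose=(5,2,S); sL=6/41, sR=6/29; mL=72/1189, mR=-6/29; mL+mR=-6/41 → advance -1; mR−mL=-318/1189 → turn -1·90°
n=1: pose=(5,3,W); sL=60/269, sR=12/41; mL=768/11029, mR=-12/41; mL+mR=-60/269 → advance -1; mR−mL=-3996/11029 → turn -1·90°
n=2: pose=(6,3,N); sL=15/58, sR=1/6; mL=-8/87, mR=-1/6; mL+mR=-15/58 → advance -1; mR−mL=-13/174 → turn -1·90°
n=3: pose=(6,2,E); sL=60/373, sR=12/89; mL=-864/33197, mR=-12/89; mL+mR=-60/373 → advance -1; mR−mL=-3612/33197 → turn -1·90°
n=4: pose=(5,2,S); sL=6/41, sR=6/29; mL=72/1189, mR=-6/29; mL+mR=-6/41 → advance -1; mR−mL=-318/1189 → turn -1·90°
n=5: pose=(5,3,W); sL=60/269, sR=12/41; mL=768/11029, mR=-12/41; mL+mR=-60/269 → advance -1; mR−mL=-3996/11029 → turn -1·90°
n=6: pose=(6,3,N); sL=15/58, sR=1/6; mL=-8/87, mR=-1/6; mL+mR=-15/58 → advance -1; mR−mL=-13/174 → turn -1·90°
n=7: pose=(6,2,E); sL=60/373, sR=12/89; mL=-864/33197, mR=-12/89; mL+mR=-60/373 → advance -1; mR−mL=-3612/33197 → turn -1·90°

0 6/41 6/29 72/1189 -6/29 5 2 S
1 60/269 12/41 768/11029 -12/41 5 3 W
2 15/58 1/6 -8/87 -1/6 6 3 N
3 60/373 12/89 -864/33197 -12/89 6 2 E
4 6/41 6/29 72/1189 -6/29 5 2 S
5 60/269 12/41 768/11029 -12/41 5 3 W
6 15/58 1/6 -8/87 -1/6 6 3 N
7 60/373 12/89 -864/33197 -12/89 6 2 E
final 5 2 S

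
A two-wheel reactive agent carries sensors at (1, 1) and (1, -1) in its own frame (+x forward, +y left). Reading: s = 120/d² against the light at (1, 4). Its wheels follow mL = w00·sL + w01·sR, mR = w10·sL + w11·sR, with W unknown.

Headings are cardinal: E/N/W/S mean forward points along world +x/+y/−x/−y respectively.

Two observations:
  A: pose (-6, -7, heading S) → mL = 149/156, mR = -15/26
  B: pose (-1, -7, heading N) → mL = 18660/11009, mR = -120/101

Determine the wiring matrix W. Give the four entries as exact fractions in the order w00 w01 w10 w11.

obs A: pose=(-6,-7,S) → sL=2/3, sR=15/26, mL=149/156, mR=-15/26
obs B: pose=(-1,-7,N) → sL=120/109, sR=120/101, mL=18660/11009, mR=-120/101
sensor matrix S = [[2/3, 15/26], [120/109, 120/101]]; det S = 22460/143117
solve [mL_A; mL_B] = S·[w00; w01] and [mR_A; mR_B] = S·[w10; w11]:
  w00 = 1, w01 = 1/2, w10 = 0, w11 = -1

1 1/2 0 -1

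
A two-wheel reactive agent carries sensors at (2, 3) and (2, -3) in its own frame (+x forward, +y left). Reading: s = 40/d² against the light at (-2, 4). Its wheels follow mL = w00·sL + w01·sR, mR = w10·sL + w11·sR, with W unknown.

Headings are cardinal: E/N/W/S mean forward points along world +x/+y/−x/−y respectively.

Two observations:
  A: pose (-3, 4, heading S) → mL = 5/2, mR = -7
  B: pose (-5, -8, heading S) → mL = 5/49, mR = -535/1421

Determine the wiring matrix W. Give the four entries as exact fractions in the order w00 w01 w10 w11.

obs A: pose=(-3,4,S) → sL=5, sR=2, mL=5/2, mR=-7
obs B: pose=(-5,-8,S) → sL=10/49, sR=5/29, mL=5/49, mR=-535/1421
sensor matrix S = [[5, 2], [10/49, 5/29]]; det S = 645/1421
solve [mL_A; mL_B] = S·[w00; w01] and [mR_A; mR_B] = S·[w10; w11]:
  w00 = 1/2, w01 = 0, w10 = -1, w11 = -1

1/2 0 -1 -1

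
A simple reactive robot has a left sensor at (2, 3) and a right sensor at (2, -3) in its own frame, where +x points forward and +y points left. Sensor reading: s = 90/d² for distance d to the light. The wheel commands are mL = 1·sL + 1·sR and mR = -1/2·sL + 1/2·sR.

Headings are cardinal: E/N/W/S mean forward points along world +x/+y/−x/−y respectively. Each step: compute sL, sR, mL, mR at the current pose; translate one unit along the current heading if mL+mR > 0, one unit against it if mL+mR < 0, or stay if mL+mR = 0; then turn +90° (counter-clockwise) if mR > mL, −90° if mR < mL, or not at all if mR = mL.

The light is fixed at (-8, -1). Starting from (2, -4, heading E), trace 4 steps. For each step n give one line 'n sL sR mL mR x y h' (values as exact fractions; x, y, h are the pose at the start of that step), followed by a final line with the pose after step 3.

0 5/8 1/2 9/8 -1/16 2 -4 E
1 90/221 90/89 27900/19669 5940/19669 3 -4 S
2 9/13 45/41 954/533 108/533 3 -5 W
3 90/53 90/173 20340/9169 -5400/9169 2 -5 N
final 2 -4 E

n=0: pose=(2,-4,E); sL=5/8, sR=1/2; mL=9/8, mR=-1/16; mL+mR=17/16 → advance +1; mR−mL=-19/16 → turn -1·90°
n=1: pose=(3,-4,S); sL=90/221, sR=90/89; mL=27900/19669, mR=5940/19669; mL+mR=33840/19669 → advance +1; mR−mL=-21960/19669 → turn -1·90°
n=2: pose=(3,-5,W); sL=9/13, sR=45/41; mL=954/533, mR=108/533; mL+mR=1062/533 → advance +1; mR−mL=-846/533 → turn -1·90°
n=3: pose=(2,-5,N); sL=90/53, sR=90/173; mL=20340/9169, mR=-5400/9169; mL+mR=14940/9169 → advance +1; mR−mL=-25740/9169 → turn -1·90°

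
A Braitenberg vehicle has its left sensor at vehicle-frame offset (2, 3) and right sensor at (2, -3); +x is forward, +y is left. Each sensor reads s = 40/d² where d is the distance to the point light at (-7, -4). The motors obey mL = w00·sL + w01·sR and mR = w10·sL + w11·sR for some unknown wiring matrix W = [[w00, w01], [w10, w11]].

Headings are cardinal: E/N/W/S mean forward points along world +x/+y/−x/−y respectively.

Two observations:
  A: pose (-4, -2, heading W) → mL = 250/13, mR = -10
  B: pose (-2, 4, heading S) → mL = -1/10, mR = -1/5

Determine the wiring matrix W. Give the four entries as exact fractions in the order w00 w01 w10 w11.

1 -1/2 -1/2 0

obs A: pose=(-4,-2,W) → sL=20, sR=20/13, mL=250/13, mR=-10
obs B: pose=(-2,4,S) → sL=2/5, sR=1, mL=-1/10, mR=-1/5
sensor matrix S = [[20, 20/13], [2/5, 1]]; det S = 252/13
solve [mL_A; mL_B] = S·[w00; w01] and [mR_A; mR_B] = S·[w10; w11]:
  w00 = 1, w01 = -1/2, w10 = -1/2, w11 = 0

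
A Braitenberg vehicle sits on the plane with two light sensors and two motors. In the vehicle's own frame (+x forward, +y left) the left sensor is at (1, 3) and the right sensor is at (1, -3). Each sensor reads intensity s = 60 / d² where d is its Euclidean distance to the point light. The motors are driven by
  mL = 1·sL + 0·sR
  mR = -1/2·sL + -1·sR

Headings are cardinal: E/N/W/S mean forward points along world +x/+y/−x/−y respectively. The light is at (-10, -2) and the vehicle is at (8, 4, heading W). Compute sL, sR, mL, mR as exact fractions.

left sensor world pos  = (7, 1); dL² = 298
right sensor world pos = (7, 7); dR² = 370
sL = 60/298 = 30/149
sR = 60/370 = 6/37
mL = 1·sL + 0·sR = 30/149
mR = -1/2·sL + -1·sR = -1449/5513

30/149 6/37 30/149 -1449/5513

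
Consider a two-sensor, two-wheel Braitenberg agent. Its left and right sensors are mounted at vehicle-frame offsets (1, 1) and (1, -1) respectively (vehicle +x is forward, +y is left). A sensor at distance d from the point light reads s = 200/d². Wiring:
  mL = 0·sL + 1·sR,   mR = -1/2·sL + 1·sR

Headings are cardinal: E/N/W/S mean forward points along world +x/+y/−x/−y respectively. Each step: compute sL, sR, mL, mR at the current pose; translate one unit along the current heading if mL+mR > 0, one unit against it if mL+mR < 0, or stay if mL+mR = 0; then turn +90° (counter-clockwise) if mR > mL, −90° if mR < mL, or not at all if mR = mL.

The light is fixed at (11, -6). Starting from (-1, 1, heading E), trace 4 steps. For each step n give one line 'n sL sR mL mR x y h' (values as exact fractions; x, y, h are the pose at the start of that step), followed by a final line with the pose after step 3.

n=0: pose=(-1,1,E); sL=40/37, sR=200/157; mL=200/157, mR=4260/5809; mL+mR=11660/5809 → advance +1; mR−mL=-20/37 → turn -1·90°
n=1: pose=(0,1,S); sL=25/17, sR=10/9; mL=10/9, mR=115/306; mL+mR=455/306 → advance +1; mR−mL=-25/34 → turn -1·90°
n=2: pose=(0,0,W); sL=200/169, sR=200/193; mL=200/193, mR=14500/32617; mL+mR=48300/32617 → advance +1; mR−mL=-100/169 → turn -1·90°
n=3: pose=(-1,0,N); sL=100/109, sR=20/17; mL=20/17, mR=1330/1853; mL+mR=3510/1853 → advance +1; mR−mL=-50/109 → turn -1·90°

0 40/37 200/157 200/157 4260/5809 -1 1 E
1 25/17 10/9 10/9 115/306 0 1 S
2 200/169 200/193 200/193 14500/32617 0 0 W
3 100/109 20/17 20/17 1330/1853 -1 0 N
final -1 1 E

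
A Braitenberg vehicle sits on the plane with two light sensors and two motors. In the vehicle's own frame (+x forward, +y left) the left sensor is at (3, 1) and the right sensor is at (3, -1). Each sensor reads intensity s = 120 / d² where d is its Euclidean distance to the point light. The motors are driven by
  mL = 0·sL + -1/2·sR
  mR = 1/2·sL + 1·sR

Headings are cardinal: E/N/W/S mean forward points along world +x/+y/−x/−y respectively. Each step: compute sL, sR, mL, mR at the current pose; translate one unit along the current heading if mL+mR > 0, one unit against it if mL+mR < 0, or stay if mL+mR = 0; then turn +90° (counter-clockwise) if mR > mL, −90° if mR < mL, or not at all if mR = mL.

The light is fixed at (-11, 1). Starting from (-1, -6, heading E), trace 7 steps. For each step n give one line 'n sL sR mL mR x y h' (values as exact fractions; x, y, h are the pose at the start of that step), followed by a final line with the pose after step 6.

n=0: pose=(-1,-6,E); sL=24/41, sR=120/233; mL=-60/233, mR=7716/9553; mL+mR=5256/9553 → advance +1; mR−mL=10176/9553 → turn +1·90°
n=1: pose=(0,-6,N); sL=30/29, sR=3/4; mL=-3/8, mR=147/116; mL+mR=207/232 → advance +1; mR−mL=381/232 → turn +1·90°
n=2: pose=(0,-5,W); sL=120/113, sR=120/89; mL=-60/89, mR=18900/10057; mL+mR=12120/10057 → advance +1; mR−mL=25680/10057 → turn +1·90°
n=3: pose=(-1,-5,S); sL=60/101, sR=20/27; mL=-10/27, mR=2830/2727; mL+mR=1820/2727 → advance +1; mR−mL=1280/909 → turn +1·90°
n=4: pose=(-1,-6,E); sL=24/41, sR=120/233; mL=-60/233, mR=7716/9553; mL+mR=5256/9553 → advance +1; mR−mL=10176/9553 → turn +1·90°
n=5: pose=(0,-6,N); sL=30/29, sR=3/4; mL=-3/8, mR=147/116; mL+mR=207/232 → advance +1; mR−mL=381/232 → turn +1·90°
n=6: pose=(0,-5,W); sL=120/113, sR=120/89; mL=-60/89, mR=18900/10057; mL+mR=12120/10057 → advance +1; mR−mL=25680/10057 → turn +1·90°

0 24/41 120/233 -60/233 7716/9553 -1 -6 E
1 30/29 3/4 -3/8 147/116 0 -6 N
2 120/113 120/89 -60/89 18900/10057 0 -5 W
3 60/101 20/27 -10/27 2830/2727 -1 -5 S
4 24/41 120/233 -60/233 7716/9553 -1 -6 E
5 30/29 3/4 -3/8 147/116 0 -6 N
6 120/113 120/89 -60/89 18900/10057 0 -5 W
final -1 -5 S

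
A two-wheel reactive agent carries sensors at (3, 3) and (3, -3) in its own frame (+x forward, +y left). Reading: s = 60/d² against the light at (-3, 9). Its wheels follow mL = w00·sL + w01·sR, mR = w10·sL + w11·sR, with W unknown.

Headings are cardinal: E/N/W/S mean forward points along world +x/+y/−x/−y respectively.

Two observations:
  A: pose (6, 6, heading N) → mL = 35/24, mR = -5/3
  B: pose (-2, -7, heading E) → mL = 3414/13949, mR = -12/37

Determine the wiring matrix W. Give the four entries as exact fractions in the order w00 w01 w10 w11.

1 -1/2 -1 0

obs A: pose=(6,6,N) → sL=5/3, sR=5/12, mL=35/24, mR=-5/3
obs B: pose=(-2,-7,E) → sL=12/37, sR=60/377, mL=3414/13949, mR=-12/37
sensor matrix S = [[5/3, 5/12], [12/37, 60/377]]; det S = 1815/13949
solve [mL_A; mL_B] = S·[w00; w01] and [mR_A; mR_B] = S·[w10; w11]:
  w00 = 1, w01 = -1/2, w10 = -1, w11 = 0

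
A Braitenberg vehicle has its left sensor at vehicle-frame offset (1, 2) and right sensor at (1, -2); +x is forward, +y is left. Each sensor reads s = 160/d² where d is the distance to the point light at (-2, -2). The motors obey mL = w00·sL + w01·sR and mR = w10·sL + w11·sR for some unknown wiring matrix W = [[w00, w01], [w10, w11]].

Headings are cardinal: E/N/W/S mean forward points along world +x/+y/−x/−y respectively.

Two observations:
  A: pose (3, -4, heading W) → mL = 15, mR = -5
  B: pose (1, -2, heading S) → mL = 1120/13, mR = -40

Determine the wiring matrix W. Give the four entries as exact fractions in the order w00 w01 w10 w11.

1 1 0 -1/2

obs A: pose=(3,-4,W) → sL=5, sR=10, mL=15, mR=-5
obs B: pose=(1,-2,S) → sL=80/13, sR=80, mL=1120/13, mR=-40
sensor matrix S = [[5, 10], [80/13, 80]]; det S = 4400/13
solve [mL_A; mL_B] = S·[w00; w01] and [mR_A; mR_B] = S·[w10; w11]:
  w00 = 1, w01 = 1, w10 = 0, w11 = -1/2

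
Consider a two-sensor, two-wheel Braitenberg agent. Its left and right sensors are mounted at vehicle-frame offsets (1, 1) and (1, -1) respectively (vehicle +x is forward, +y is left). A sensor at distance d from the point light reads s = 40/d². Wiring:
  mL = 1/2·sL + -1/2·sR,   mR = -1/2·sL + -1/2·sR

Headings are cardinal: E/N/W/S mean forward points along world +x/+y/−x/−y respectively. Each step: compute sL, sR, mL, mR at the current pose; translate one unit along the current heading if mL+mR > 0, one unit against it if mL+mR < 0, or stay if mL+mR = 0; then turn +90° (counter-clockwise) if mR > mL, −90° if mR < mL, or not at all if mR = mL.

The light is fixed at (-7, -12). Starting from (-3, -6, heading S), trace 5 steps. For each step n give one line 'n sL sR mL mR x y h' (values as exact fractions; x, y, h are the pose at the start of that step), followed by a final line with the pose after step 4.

n=0: pose=(-3,-6,S); sL=4/5, sR=20/17; mL=-16/85, mR=-84/85; mL+mR=-20/17 → advance -1; mR−mL=-4/5 → turn -1·90°
n=1: pose=(-3,-5,W); sL=8/9, sR=40/73; mL=112/657, mR=-472/657; mL+mR=-40/73 → advance -1; mR−mL=-8/9 → turn -1·90°
n=2: pose=(-2,-5,N); sL=1/2, sR=2/5; mL=1/20, mR=-9/20; mL+mR=-2/5 → advance -1; mR−mL=-1/2 → turn -1·90°
n=3: pose=(-2,-6,E); sL=8/17, sR=40/61; mL=-96/1037, mR=-584/1037; mL+mR=-40/61 → advance -1; mR−mL=-8/17 → turn -1·90°
n=4: pose=(-3,-6,S); sL=4/5, sR=20/17; mL=-16/85, mR=-84/85; mL+mR=-20/17 → advance -1; mR−mL=-4/5 → turn -1·90°

0 4/5 20/17 -16/85 -84/85 -3 -6 S
1 8/9 40/73 112/657 -472/657 -3 -5 W
2 1/2 2/5 1/20 -9/20 -2 -5 N
3 8/17 40/61 -96/1037 -584/1037 -2 -6 E
4 4/5 20/17 -16/85 -84/85 -3 -6 S
final -3 -5 W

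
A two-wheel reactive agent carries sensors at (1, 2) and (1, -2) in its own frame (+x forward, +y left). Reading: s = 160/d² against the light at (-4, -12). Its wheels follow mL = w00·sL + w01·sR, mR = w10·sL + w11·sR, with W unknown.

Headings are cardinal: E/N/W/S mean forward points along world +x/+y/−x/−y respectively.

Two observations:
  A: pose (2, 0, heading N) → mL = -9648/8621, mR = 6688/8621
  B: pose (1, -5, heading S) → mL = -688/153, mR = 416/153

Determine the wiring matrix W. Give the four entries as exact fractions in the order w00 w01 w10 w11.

-1/2 -1 1/2 1/2

obs A: pose=(2,0,N) → sL=32/37, sR=160/233, mL=-9648/8621, mR=6688/8621
obs B: pose=(1,-5,S) → sL=32/17, sR=32/9, mL=-688/153, mR=416/153
sensor matrix S = [[32/37, 160/233], [32/17, 32/9]]; det S = 2351104/1319013
solve [mL_A; mL_B] = S·[w00; w01] and [mR_A; mR_B] = S·[w10; w11]:
  w00 = -1/2, w01 = -1, w10 = 1/2, w11 = 1/2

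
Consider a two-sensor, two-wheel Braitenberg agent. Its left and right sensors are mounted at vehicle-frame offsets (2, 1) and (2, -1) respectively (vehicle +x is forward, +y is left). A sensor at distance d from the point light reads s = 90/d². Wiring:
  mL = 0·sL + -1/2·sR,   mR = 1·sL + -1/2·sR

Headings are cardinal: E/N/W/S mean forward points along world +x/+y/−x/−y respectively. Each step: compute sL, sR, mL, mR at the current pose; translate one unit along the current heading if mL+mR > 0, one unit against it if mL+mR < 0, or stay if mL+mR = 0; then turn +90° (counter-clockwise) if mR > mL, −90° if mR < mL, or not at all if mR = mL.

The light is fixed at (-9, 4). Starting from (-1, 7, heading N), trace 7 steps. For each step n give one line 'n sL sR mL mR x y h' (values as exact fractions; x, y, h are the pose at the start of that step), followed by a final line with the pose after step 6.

n=0: pose=(-1,7,N); sL=45/37, sR=45/53; mL=-45/106, mR=3105/3922; mL+mR=720/1961 → advance +1; mR−mL=45/37 → turn +1·90°
n=1: pose=(-1,8,W); sL=2, sR=90/61; mL=-45/61, mR=77/61; mL+mR=32/61 → advance +1; mR−mL=2 → turn +1·90°
n=2: pose=(-2,8,S); sL=45/34, sR=9/4; mL=-9/8, mR=27/136; mL+mR=-63/68 → advance -1; mR−mL=45/34 → turn +1·90°
n=3: pose=(-2,9,E); sL=10/13, sR=90/97; mL=-45/97, mR=385/1261; mL+mR=-200/1261 → advance -1; mR−mL=10/13 → turn +1·90°
n=4: pose=(-3,9,N); sL=45/37, sR=45/49; mL=-45/98, mR=2745/3626; mL+mR=540/1813 → advance +1; mR−mL=45/37 → turn +1·90°
n=5: pose=(-3,10,W); sL=90/41, sR=18/13; mL=-9/13, mR=801/533; mL+mR=432/533 → advance +1; mR−mL=90/41 → turn +1·90°
n=6: pose=(-4,10,S); sL=45/26, sR=45/16; mL=-45/32, mR=135/416; mL+mR=-225/208 → advance -1; mR−mL=45/26 → turn +1·90°

0 45/37 45/53 -45/106 3105/3922 -1 7 N
1 2 90/61 -45/61 77/61 -1 8 W
2 45/34 9/4 -9/8 27/136 -2 8 S
3 10/13 90/97 -45/97 385/1261 -2 9 E
4 45/37 45/49 -45/98 2745/3626 -3 9 N
5 90/41 18/13 -9/13 801/533 -3 10 W
6 45/26 45/16 -45/32 135/416 -4 10 S
final -4 11 E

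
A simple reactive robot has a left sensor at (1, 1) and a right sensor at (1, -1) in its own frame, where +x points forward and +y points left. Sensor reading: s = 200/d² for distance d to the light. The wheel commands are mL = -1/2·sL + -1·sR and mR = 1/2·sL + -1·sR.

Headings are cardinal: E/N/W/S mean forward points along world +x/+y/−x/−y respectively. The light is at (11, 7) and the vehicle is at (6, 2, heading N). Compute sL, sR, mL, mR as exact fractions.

50/13 25/4 -425/52 -225/52

left sensor world pos  = (5, 3); dL² = 52
right sensor world pos = (7, 3); dR² = 32
sL = 200/52 = 50/13
sR = 200/32 = 25/4
mL = -1/2·sL + -1·sR = -425/52
mR = 1/2·sL + -1·sR = -225/52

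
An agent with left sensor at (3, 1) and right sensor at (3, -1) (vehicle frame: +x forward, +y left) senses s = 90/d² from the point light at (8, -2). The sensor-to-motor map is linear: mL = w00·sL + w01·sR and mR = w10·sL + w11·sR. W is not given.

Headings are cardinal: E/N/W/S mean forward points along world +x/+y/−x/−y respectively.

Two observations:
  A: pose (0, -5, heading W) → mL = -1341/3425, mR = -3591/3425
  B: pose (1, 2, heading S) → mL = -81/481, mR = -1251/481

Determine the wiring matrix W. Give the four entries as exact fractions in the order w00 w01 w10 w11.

obs A: pose=(0,-5,W) → sL=90/137, sR=18/25, mL=-1341/3425, mR=-3591/3425
obs B: pose=(1,2,S) → sL=90/37, sR=18/13, mL=-81/481, mR=-1251/481
sensor matrix S = [[90/137, 18/25], [90/37, 18/13]]; det S = -277344/329485
solve [mL_A; mL_B] = S·[w00; w01] and [mR_A; mR_B] = S·[w10; w11]:
  w00 = 1/2, w01 = -1, w10 = -1/2, w11 = -1

1/2 -1 -1/2 -1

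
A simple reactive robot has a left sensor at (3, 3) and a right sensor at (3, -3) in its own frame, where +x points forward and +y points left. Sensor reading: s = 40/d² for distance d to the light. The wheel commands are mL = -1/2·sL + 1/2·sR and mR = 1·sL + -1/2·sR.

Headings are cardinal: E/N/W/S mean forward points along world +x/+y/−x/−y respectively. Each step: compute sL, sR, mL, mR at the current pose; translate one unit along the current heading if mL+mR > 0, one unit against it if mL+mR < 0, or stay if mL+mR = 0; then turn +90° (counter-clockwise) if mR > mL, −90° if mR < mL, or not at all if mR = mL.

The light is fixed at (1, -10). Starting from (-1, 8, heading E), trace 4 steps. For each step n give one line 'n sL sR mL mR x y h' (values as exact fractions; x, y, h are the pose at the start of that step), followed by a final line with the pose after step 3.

0 20/221 20/113 1080/24973 50/24973 -1 8 E
1 40/229 40/241 -240/55189 5060/55189 0 8 S
2 10/101 1/5 51/1010 -1/1010 0 7 E
3 8/41 8/41 0 4/41 1 7 S
final 1 6 E

n=0: pose=(-1,8,E); sL=20/221, sR=20/113; mL=1080/24973, mR=50/24973; mL+mR=10/221 → advance +1; mR−mL=-1030/24973 → turn -1·90°
n=1: pose=(0,8,S); sL=40/229, sR=40/241; mL=-240/55189, mR=5060/55189; mL+mR=20/229 → advance +1; mR−mL=5300/55189 → turn +1·90°
n=2: pose=(0,7,E); sL=10/101, sR=1/5; mL=51/1010, mR=-1/1010; mL+mR=5/101 → advance +1; mR−mL=-26/505 → turn -1·90°
n=3: pose=(1,7,S); sL=8/41, sR=8/41; mL=0, mR=4/41; mL+mR=4/41 → advance +1; mR−mL=4/41 → turn +1·90°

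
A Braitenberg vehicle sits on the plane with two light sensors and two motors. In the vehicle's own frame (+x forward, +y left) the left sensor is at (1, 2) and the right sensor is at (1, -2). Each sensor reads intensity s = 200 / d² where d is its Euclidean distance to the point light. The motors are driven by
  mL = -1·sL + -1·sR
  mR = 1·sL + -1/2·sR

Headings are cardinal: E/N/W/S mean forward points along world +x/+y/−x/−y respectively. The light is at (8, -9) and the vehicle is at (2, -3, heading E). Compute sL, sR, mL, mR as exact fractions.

200/89 200/41 -26000/3649 -700/3649

left sensor world pos  = (3, -1); dL² = 89
right sensor world pos = (3, -5); dR² = 41
sL = 200/89 = 200/89
sR = 200/41 = 200/41
mL = -1·sL + -1·sR = -26000/3649
mR = 1·sL + -1/2·sR = -700/3649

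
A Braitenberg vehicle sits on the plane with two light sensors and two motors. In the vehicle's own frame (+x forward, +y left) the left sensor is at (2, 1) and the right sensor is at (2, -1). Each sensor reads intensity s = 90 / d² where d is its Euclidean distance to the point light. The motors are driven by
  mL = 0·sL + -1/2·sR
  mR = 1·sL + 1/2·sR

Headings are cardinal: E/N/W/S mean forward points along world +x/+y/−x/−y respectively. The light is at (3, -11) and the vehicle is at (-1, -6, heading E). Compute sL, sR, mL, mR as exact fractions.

left sensor world pos  = (1, -5); dL² = 40
right sensor world pos = (1, -7); dR² = 20
sL = 90/40 = 9/4
sR = 90/20 = 9/2
mL = 0·sL + -1/2·sR = -9/4
mR = 1·sL + 1/2·sR = 9/2

9/4 9/2 -9/4 9/2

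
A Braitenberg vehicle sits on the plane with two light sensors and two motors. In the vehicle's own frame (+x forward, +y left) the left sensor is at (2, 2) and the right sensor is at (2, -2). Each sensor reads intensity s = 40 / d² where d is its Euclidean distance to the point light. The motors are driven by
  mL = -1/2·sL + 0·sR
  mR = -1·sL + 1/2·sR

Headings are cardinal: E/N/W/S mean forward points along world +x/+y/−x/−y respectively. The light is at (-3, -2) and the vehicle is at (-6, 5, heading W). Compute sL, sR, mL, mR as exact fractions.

4/5 20/53 -2/5 -162/265

left sensor world pos  = (-8, 3); dL² = 50
right sensor world pos = (-8, 7); dR² = 106
sL = 40/50 = 4/5
sR = 40/106 = 20/53
mL = -1/2·sL + 0·sR = -2/5
mR = -1·sL + 1/2·sR = -162/265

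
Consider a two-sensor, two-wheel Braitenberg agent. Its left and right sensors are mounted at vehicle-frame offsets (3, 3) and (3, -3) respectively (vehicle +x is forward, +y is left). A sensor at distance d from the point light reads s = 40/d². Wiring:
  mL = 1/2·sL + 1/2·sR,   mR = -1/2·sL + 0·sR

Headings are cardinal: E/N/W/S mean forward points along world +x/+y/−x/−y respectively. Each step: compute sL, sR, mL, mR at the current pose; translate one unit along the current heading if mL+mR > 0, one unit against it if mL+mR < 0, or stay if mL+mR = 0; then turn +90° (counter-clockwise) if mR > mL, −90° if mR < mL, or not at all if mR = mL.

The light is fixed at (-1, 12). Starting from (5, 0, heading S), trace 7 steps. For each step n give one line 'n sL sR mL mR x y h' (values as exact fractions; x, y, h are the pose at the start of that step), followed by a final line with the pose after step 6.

n=0: pose=(5,0,S); sL=20/153, sR=20/117; mL=100/663, mR=-10/153; mL+mR=10/117 → advance +1; mR−mL=-430/1989 → turn -1·90°
n=1: pose=(5,-1,W); sL=8/53, sR=40/109; mL=1496/5777, mR=-4/53; mL+mR=20/109 → advance +1; mR−mL=-1932/5777 → turn -1·90°
n=2: pose=(4,-1,N); sL=5/13, sR=10/41; mL=335/1066, mR=-5/26; mL+mR=5/41 → advance +1; mR−mL=-270/533 → turn -1·90°
n=3: pose=(4,0,E); sL=8/29, sR=40/289; mL=1736/8381, mR=-4/29; mL+mR=20/289 → advance +1; mR−mL=-2892/8381 → turn -1·90°
n=4: pose=(5,0,S); sL=20/153, sR=20/117; mL=100/663, mR=-10/153; mL+mR=10/117 → advance +1; mR−mL=-430/1989 → turn -1·90°
n=5: pose=(5,-1,W); sL=8/53, sR=40/109; mL=1496/5777, mR=-4/53; mL+mR=20/109 → advance +1; mR−mL=-1932/5777 → turn -1·90°
n=6: pose=(4,-1,N); sL=5/13, sR=10/41; mL=335/1066, mR=-5/26; mL+mR=5/41 → advance +1; mR−mL=-270/533 → turn -1·90°

0 20/153 20/117 100/663 -10/153 5 0 S
1 8/53 40/109 1496/5777 -4/53 5 -1 W
2 5/13 10/41 335/1066 -5/26 4 -1 N
3 8/29 40/289 1736/8381 -4/29 4 0 E
4 20/153 20/117 100/663 -10/153 5 0 S
5 8/53 40/109 1496/5777 -4/53 5 -1 W
6 5/13 10/41 335/1066 -5/26 4 -1 N
final 4 0 E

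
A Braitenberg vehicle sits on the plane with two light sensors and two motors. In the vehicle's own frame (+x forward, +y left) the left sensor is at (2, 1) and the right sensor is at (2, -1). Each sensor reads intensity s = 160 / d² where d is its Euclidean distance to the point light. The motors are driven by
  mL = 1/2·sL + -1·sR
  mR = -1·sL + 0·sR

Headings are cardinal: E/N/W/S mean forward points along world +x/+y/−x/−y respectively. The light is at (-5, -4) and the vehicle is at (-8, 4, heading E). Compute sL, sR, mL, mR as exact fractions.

left sensor world pos  = (-6, 5); dL² = 82
right sensor world pos = (-6, 3); dR² = 50
sL = 160/82 = 80/41
sR = 160/50 = 16/5
mL = 1/2·sL + -1·sR = -456/205
mR = -1·sL + 0·sR = -80/41

80/41 16/5 -456/205 -80/41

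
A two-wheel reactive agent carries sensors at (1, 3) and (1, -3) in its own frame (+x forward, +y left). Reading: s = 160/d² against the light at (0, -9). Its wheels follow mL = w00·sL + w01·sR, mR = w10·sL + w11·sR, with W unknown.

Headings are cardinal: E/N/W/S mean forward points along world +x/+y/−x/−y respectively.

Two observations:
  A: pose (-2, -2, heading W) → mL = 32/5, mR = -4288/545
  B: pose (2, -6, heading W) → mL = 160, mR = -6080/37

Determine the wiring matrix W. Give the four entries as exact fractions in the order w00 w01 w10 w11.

obs A: pose=(-2,-2,W) → sL=32/5, sR=160/109, mL=32/5, mR=-4288/545
obs B: pose=(2,-6,W) → sL=160, sR=160/37, mL=160, mR=-6080/37
sensor matrix S = [[32/5, 160/109], [160, 160/37]]; det S = -835584/4033
solve [mL_A; mL_B] = S·[w00; w01] and [mR_A; mR_B] = S·[w10; w11]:
  w00 = 1, w01 = 0, w10 = -1, w11 = -1

1 0 -1 -1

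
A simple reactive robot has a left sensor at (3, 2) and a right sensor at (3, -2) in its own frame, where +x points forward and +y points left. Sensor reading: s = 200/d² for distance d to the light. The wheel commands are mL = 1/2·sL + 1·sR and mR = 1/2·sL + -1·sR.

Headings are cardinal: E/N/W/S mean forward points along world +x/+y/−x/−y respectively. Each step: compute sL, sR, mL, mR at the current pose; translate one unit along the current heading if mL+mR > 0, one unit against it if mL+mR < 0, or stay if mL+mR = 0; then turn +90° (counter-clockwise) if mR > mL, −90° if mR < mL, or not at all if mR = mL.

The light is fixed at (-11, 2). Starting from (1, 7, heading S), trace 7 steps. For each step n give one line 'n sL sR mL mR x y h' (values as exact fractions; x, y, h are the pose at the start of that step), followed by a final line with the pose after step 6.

0 1 25/13 63/26 -37/26 1 7 S
1 40/17 200/117 5740/1989 -1060/1989 1 6 W
2 20/13 100/109 2390/1417 -210/1417 0 6 N
3 40/49 40/41 2780/2009 -1140/2009 0 7 E
4 1 25/13 63/26 -37/26 1 7 S
5 40/17 200/117 5740/1989 -1060/1989 1 6 W
6 20/13 100/109 2390/1417 -210/1417 0 6 N
final 0 7 E

n=0: pose=(1,7,S); sL=1, sR=25/13; mL=63/26, mR=-37/26; mL+mR=1 → advance +1; mR−mL=-50/13 → turn -1·90°
n=1: pose=(1,6,W); sL=40/17, sR=200/117; mL=5740/1989, mR=-1060/1989; mL+mR=40/17 → advance +1; mR−mL=-400/117 → turn -1·90°
n=2: pose=(0,6,N); sL=20/13, sR=100/109; mL=2390/1417, mR=-210/1417; mL+mR=20/13 → advance +1; mR−mL=-200/109 → turn -1·90°
n=3: pose=(0,7,E); sL=40/49, sR=40/41; mL=2780/2009, mR=-1140/2009; mL+mR=40/49 → advance +1; mR−mL=-80/41 → turn -1·90°
n=4: pose=(1,7,S); sL=1, sR=25/13; mL=63/26, mR=-37/26; mL+mR=1 → advance +1; mR−mL=-50/13 → turn -1·90°
n=5: pose=(1,6,W); sL=40/17, sR=200/117; mL=5740/1989, mR=-1060/1989; mL+mR=40/17 → advance +1; mR−mL=-400/117 → turn -1·90°
n=6: pose=(0,6,N); sL=20/13, sR=100/109; mL=2390/1417, mR=-210/1417; mL+mR=20/13 → advance +1; mR−mL=-200/109 → turn -1·90°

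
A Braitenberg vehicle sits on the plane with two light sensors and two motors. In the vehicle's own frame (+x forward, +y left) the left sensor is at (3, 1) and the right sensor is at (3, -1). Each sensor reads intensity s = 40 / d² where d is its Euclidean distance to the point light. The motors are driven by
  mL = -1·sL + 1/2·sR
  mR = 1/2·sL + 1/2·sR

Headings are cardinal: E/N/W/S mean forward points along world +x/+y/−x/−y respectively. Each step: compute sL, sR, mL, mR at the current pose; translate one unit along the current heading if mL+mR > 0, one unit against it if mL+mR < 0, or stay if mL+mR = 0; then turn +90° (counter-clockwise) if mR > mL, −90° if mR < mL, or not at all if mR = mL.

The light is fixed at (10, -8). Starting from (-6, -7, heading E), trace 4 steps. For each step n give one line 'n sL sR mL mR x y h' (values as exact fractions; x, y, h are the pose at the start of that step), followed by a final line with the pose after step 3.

n=0: pose=(-6,-7,E); sL=40/173, sR=40/169; mL=-3300/29237, mR=6840/29237; mL+mR=3540/29237 → advance +1; mR−mL=60/173 → turn +1·90°
n=1: pose=(-5,-7,N); sL=5/34, sR=10/53; mL=-95/1802, mR=605/3604; mL+mR=415/3604 → advance +1; mR−mL=15/68 → turn +1·90°
n=2: pose=(-5,-6,W); sL=8/65, sR=40/333; mL=-1364/21645, mR=2632/21645; mL+mR=1268/21645 → advance +1; mR−mL=12/65 → turn +1·90°
n=3: pose=(-6,-6,S); sL=20/113, sR=4/29; mL=-354/3277, mR=516/3277; mL+mR=162/3277 → advance +1; mR−mL=30/113 → turn +1·90°

0 40/173 40/169 -3300/29237 6840/29237 -6 -7 E
1 5/34 10/53 -95/1802 605/3604 -5 -7 N
2 8/65 40/333 -1364/21645 2632/21645 -5 -6 W
3 20/113 4/29 -354/3277 516/3277 -6 -6 S
final -6 -7 E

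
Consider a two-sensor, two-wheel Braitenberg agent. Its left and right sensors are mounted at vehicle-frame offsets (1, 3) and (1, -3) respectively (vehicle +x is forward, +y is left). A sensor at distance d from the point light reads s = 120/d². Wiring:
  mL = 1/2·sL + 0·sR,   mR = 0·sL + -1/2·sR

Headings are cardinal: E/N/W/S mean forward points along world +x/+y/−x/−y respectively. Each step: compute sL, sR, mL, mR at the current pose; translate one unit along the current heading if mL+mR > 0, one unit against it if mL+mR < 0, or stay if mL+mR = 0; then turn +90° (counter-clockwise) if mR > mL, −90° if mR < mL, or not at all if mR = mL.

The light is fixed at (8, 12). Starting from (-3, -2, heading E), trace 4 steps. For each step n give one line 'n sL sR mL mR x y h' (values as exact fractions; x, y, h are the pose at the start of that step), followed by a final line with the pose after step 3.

0 120/221 120/389 60/221 -60/389 -3 -2 E
1 60/137 60/197 30/137 -30/197 -2 -2 S
2 24/89 24/53 12/89 -12/53 -2 -3 W
3 6/17 15/29 3/17 -15/58 -1 -3 N
final -1 -4 E

n=0: pose=(-3,-2,E); sL=120/221, sR=120/389; mL=60/221, mR=-60/389; mL+mR=10080/85969 → advance +1; mR−mL=-36600/85969 → turn -1·90°
n=1: pose=(-2,-2,S); sL=60/137, sR=60/197; mL=30/137, mR=-30/197; mL+mR=1800/26989 → advance +1; mR−mL=-10020/26989 → turn -1·90°
n=2: pose=(-2,-3,W); sL=24/89, sR=24/53; mL=12/89, mR=-12/53; mL+mR=-432/4717 → advance -1; mR−mL=-1704/4717 → turn -1·90°
n=3: pose=(-1,-3,N); sL=6/17, sR=15/29; mL=3/17, mR=-15/58; mL+mR=-81/986 → advance -1; mR−mL=-429/986 → turn -1·90°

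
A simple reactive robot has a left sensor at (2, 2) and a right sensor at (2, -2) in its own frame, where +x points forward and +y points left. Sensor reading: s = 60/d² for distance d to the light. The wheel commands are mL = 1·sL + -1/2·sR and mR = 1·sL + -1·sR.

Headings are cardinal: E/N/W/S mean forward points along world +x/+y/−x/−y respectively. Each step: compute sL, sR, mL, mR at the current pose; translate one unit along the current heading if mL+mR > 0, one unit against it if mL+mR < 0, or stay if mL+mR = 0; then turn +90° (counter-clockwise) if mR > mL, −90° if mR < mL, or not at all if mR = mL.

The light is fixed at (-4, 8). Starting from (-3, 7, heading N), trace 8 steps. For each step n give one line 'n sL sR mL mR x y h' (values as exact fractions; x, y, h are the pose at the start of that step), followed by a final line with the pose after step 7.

0 30 6 27 24 -3 7 N
1 60/13 60/13 30/13 0 -3 8 E
2 3 15 -9/2 -12 -2 8 S
3 60 20/3 170/3 160/3 -2 9 W
4 6 10/3 13/3 8/3 -3 9 N
5 12/5 20/3 -14/15 -64/15 -3 10 E
6 15 15 15/2 0 -4 10 S
7 12 60/13 126/13 96/13 -4 9 W
final -5 9 N

n=0: pose=(-3,7,N); sL=30, sR=6; mL=27, mR=24; mL+mR=51 → advance +1; mR−mL=-3 → turn -1·90°
n=1: pose=(-3,8,E); sL=60/13, sR=60/13; mL=30/13, mR=0; mL+mR=30/13 → advance +1; mR−mL=-30/13 → turn -1·90°
n=2: pose=(-2,8,S); sL=3, sR=15; mL=-9/2, mR=-12; mL+mR=-33/2 → advance -1; mR−mL=-15/2 → turn -1·90°
n=3: pose=(-2,9,W); sL=60, sR=20/3; mL=170/3, mR=160/3; mL+mR=110 → advance +1; mR−mL=-10/3 → turn -1·90°
n=4: pose=(-3,9,N); sL=6, sR=10/3; mL=13/3, mR=8/3; mL+mR=7 → advance +1; mR−mL=-5/3 → turn -1·90°
n=5: pose=(-3,10,E); sL=12/5, sR=20/3; mL=-14/15, mR=-64/15; mL+mR=-26/5 → advance -1; mR−mL=-10/3 → turn -1·90°
n=6: pose=(-4,10,S); sL=15, sR=15; mL=15/2, mR=0; mL+mR=15/2 → advance +1; mR−mL=-15/2 → turn -1·90°
n=7: pose=(-4,9,W); sL=12, sR=60/13; mL=126/13, mR=96/13; mL+mR=222/13 → advance +1; mR−mL=-30/13 → turn -1·90°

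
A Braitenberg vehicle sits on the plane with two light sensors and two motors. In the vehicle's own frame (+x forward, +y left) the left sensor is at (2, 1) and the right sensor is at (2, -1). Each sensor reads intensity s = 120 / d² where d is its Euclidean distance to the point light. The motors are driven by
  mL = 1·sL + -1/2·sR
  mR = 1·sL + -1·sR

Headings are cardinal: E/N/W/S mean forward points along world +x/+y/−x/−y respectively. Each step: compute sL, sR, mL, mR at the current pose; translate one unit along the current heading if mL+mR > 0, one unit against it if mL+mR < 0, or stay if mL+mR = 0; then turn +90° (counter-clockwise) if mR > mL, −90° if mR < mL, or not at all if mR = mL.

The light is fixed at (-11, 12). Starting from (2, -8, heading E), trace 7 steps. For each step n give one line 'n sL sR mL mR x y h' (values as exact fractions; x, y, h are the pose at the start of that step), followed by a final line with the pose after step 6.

n=0: pose=(2,-8,E); sL=60/293, sR=20/111; mL=3730/32523, mR=800/32523; mL+mR=1510/10841 → advance +1; mR−mL=-10/111 → turn -1·90°
n=1: pose=(3,-8,S); sL=120/709, sR=120/653; mL=35820/462977, mR=-6720/462977; mL+mR=29100/462977 → advance +1; mR−mL=-60/653 → turn -1·90°
n=2: pose=(3,-9,W); sL=30/157, sR=15/68; mL=1725/21352, mR=-315/10676; mL+mR=1095/21352 → advance +1; mR−mL=-15/136 → turn -1·90°
n=3: pose=(2,-9,N); sL=24/101, sR=120/557; mL=7308/56257, mR=1248/56257; mL+mR=8556/56257 → advance +1; mR−mL=-60/557 → turn -1·90°
n=4: pose=(2,-8,E); sL=60/293, sR=20/111; mL=3730/32523, mR=800/32523; mL+mR=1510/10841 → advance +1; mR−mL=-10/111 → turn -1·90°
n=5: pose=(3,-8,S); sL=120/709, sR=120/653; mL=35820/462977, mR=-6720/462977; mL+mR=29100/462977 → advance +1; mR−mL=-60/653 → turn -1·90°
n=6: pose=(3,-9,W); sL=30/157, sR=15/68; mL=1725/21352, mR=-315/10676; mL+mR=1095/21352 → advance +1; mR−mL=-15/136 → turn -1·90°

0 60/293 20/111 3730/32523 800/32523 2 -8 E
1 120/709 120/653 35820/462977 -6720/462977 3 -8 S
2 30/157 15/68 1725/21352 -315/10676 3 -9 W
3 24/101 120/557 7308/56257 1248/56257 2 -9 N
4 60/293 20/111 3730/32523 800/32523 2 -8 E
5 120/709 120/653 35820/462977 -6720/462977 3 -8 S
6 30/157 15/68 1725/21352 -315/10676 3 -9 W
final 2 -9 N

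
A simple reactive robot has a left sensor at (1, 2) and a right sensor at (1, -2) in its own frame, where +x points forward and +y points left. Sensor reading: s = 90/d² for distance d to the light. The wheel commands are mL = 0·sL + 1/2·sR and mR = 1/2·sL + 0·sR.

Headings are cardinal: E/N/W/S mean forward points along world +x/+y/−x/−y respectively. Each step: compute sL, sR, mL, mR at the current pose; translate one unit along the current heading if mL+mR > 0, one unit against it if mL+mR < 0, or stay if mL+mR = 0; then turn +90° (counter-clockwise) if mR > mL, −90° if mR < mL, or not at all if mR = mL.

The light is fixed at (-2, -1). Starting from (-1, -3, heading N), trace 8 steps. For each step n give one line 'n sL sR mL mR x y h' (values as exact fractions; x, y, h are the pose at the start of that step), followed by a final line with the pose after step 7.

0 45 9 9/2 45/2 -1 -3 N
1 10 90 45 5 -1 -2 W
2 45/2 45/2 45/4 45/4 -2 -2 N
3 18 18 9 9 -2 -1 N
4 45/4 45/4 45/8 45/8 -2 0 N
5 90/13 90/13 45/13 45/13 -2 1 N
6 9/2 9/2 9/4 9/4 -2 2 N
7 90/29 90/29 45/29 45/29 -2 3 N
final -2 4 N

n=0: pose=(-1,-3,N); sL=45, sR=9; mL=9/2, mR=45/2; mL+mR=27 → advance +1; mR−mL=18 → turn +1·90°
n=1: pose=(-1,-2,W); sL=10, sR=90; mL=45, mR=5; mL+mR=50 → advance +1; mR−mL=-40 → turn -1·90°
n=2: pose=(-2,-2,N); sL=45/2, sR=45/2; mL=45/4, mR=45/4; mL+mR=45/2 → advance +1; mR−mL=0 → turn +0·90°
n=3: pose=(-2,-1,N); sL=18, sR=18; mL=9, mR=9; mL+mR=18 → advance +1; mR−mL=0 → turn +0·90°
n=4: pose=(-2,0,N); sL=45/4, sR=45/4; mL=45/8, mR=45/8; mL+mR=45/4 → advance +1; mR−mL=0 → turn +0·90°
n=5: pose=(-2,1,N); sL=90/13, sR=90/13; mL=45/13, mR=45/13; mL+mR=90/13 → advance +1; mR−mL=0 → turn +0·90°
n=6: pose=(-2,2,N); sL=9/2, sR=9/2; mL=9/4, mR=9/4; mL+mR=9/2 → advance +1; mR−mL=0 → turn +0·90°
n=7: pose=(-2,3,N); sL=90/29, sR=90/29; mL=45/29, mR=45/29; mL+mR=90/29 → advance +1; mR−mL=0 → turn +0·90°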